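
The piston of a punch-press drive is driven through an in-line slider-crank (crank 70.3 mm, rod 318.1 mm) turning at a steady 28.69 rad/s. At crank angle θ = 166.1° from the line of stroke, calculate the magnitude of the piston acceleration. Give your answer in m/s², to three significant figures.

ω = 28.69 rad/s
x(θ) = r cosθ + √(L² − r² sin²θ); with ω constant, a = ω²·d²x/dθ².
d²x/dθ² = −r cosθ − r²(cos2θ)/√u − r⁴ sin²2θ/(4u^{3/2}),  u = L² − r² sin²θ = 0.100902 m².
Substituting r = 0.0703 m, L = 0.3181 m, θ = 166.1°: d²x/dθ² = +0.054437 m.
a = ω²·d²x/dθ² = (28.69)²·(+0.054437) = +44.808 m/s²;  |a| = 44.808 m/s².

44.8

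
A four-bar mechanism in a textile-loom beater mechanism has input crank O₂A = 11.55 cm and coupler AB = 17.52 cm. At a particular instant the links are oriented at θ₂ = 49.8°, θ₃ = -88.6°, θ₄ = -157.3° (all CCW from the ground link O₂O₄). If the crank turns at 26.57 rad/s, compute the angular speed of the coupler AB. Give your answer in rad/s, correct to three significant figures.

ω₂ = 26.57 rad/s
Differentiating the loop-closure r₂e^{iθ₂}+r₃e^{iθ₃}=r₁+r₄e^{iθ₄} gives r₂ω₂e^{iθ₂}+r₃ω₃e^{iθ₃}=r₄ω₄e^{iθ₄}.
Eliminating the other unknown: ω₃ = r₂ω₂ sin(θ₄−θ₂) / [r₃ sin(θ₃−θ₄)].
Numerator sine = +0.45554; denominator sine = +0.93169.
Result = 0.1155·26.57·(+0.45554) / (0.1752·(+0.93169)) = +8.5644 rad/s; magnitude 8.5644 rad/s.

8.56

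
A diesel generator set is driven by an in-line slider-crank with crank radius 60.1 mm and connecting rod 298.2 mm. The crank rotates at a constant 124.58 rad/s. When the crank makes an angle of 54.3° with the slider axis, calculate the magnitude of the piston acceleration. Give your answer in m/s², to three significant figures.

485

ω = 124.6 rad/s
x(θ) = r cosθ + √(L² − r² sin²θ); with ω constant, a = ω²·d²x/dθ².
d²x/dθ² = −r cosθ − r²(cos2θ)/√u − r⁴ sin²2θ/(4u^{3/2}),  u = L² − r² sin²θ = 0.0865412 m².
Substituting r = 0.0601 m, L = 0.2982 m, θ = 54.3°: d²x/dθ² = -0.03127 m.
a = ω²·d²x/dθ² = (124.6)²·(-0.03127) = -485.31 m/s²;  |a| = 485.31 m/s².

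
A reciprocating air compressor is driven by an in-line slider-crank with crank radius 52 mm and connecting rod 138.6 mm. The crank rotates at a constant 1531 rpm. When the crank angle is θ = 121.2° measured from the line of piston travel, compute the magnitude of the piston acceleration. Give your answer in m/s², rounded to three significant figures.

921

ω = 2π·1531/60 = 160.3 rad/s
x(θ) = r cosθ + √(L² − r² sin²θ); with ω constant, a = ω²·d²x/dθ².
d²x/dθ² = −r cosθ − r²(cos2θ)/√u − r⁴ sin²2θ/(4u^{3/2}),  u = L² − r² sin²θ = 0.0172316 m².
Substituting r = 0.052 m, L = 0.1386 m, θ = 121.2°: d²x/dθ² = +0.035846 m.
a = ω²·d²x/dθ² = (160.3)²·(+0.035846) = +921.4 m/s²;  |a| = 921.4 m/s².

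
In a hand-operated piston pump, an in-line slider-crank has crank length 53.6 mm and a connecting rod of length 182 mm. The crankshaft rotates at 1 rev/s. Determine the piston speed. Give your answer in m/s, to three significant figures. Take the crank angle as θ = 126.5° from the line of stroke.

0.222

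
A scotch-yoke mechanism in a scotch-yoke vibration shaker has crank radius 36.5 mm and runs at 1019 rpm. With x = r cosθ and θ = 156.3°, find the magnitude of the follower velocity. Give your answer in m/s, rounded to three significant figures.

1.57

ω = 106.7 rad/s (from 1019 rpm).
x = r cosθ ⇒ ẋ = −rω sinθ.
|v| = rω|sinθ| = 0.0365·106.7·|sin 156.3°| = 1.5655 m/s.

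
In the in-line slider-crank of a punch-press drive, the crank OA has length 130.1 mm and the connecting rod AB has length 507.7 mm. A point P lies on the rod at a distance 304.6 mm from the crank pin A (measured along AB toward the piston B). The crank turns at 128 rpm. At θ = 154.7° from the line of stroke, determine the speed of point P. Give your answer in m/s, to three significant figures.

0.899

ω = 13.4 rad/s.  Crank-pin speed |V_A| = rω = 1.7439 m/s, perpendicular to OA.
Rod angle: sinφ = −(r/L) sinθ ⇒ φ = -6.287°; ω_rod = −rω cosθ/√(L²−r²sin²θ) = +3.1242 rad/s.
V_P = V_A + ω_rod × AP, with AP = 0.3046 m along the rod.
Components: V_Px = −rω sinθ − a·ω_rod·sinφ = -0.64105 m/s;  V_Py = rω cosθ + a·ω_rod·cosφ = -0.63071 m/s.
|V_P| = √(V_Px² + V_Py²) = 0.89929 m/s.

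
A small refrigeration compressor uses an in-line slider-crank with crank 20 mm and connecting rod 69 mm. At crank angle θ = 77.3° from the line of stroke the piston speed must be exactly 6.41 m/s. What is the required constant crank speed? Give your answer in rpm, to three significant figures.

2940

For an in-line slider-crank, |v_piston| = rω|sinθ|·[1 + r cosθ/√(L² − r² sin²θ)].
With r = 0.02 m, L = 0.069 m, θ = 77.3°: the bracketed kinematic factor |dx/dθ| = 0.020807 m.
ω = v/|dx/dθ| = 6.41/0.020807 = 308.07 rad/s.
N = 60ω/(2π) = 2941.9 rpm.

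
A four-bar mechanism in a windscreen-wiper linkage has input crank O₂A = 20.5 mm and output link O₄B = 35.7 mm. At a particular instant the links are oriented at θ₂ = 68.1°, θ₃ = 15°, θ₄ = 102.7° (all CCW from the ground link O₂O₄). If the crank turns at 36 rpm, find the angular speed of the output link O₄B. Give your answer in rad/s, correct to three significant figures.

ω₂ = 3.77 rad/s (from 36 rpm).
Differentiating the loop-closure r₂e^{iθ₂}+r₃e^{iθ₃}=r₁+r₄e^{iθ₄} gives r₂ω₂e^{iθ₂}+r₃ω₃e^{iθ₃}=r₄ω₄e^{iθ₄}.
Eliminating the other unknown: ω₄ = r₂ω₂ sin(θ₂−θ₃) / [r₄ sin(θ₄−θ₃)].
Numerator sine = +0.79968; denominator sine = +0.99919.
Result = 0.0205·3.77·(+0.79968) / (0.0357·(+0.99919)) = +1.7325 rad/s; magnitude 1.7325 rad/s.

1.73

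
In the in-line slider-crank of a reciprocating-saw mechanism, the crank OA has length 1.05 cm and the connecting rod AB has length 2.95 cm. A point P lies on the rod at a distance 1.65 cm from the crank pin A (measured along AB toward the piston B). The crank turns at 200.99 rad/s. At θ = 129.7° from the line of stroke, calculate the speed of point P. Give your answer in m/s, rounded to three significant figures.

ω = 201 rad/s.  Crank-pin speed |V_A| = rω = 2.1104 m/s, perpendicular to OA.
Rod angle: sinφ = −(r/L) sinθ ⇒ φ = -15.894°; ω_rod = −rω cosθ/√(L²−r²sin²θ) = +47.513 rad/s.
V_P = V_A + ω_rod × AP, with AP = 0.0165 m along the rod.
Components: V_Px = −rω sinθ − a·ω_rod·sinφ = -1.409 m/s;  V_Py = rω cosθ + a·ω_rod·cosφ = -0.59406 m/s.
|V_P| = √(V_Px² + V_Py²) = 1.5292 m/s.

1.53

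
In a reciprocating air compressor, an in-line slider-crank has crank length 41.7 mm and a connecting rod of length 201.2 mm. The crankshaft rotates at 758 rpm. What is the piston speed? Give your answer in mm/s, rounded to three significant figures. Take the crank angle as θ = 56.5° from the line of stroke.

ω = 2π·758/60 = 79.38 rad/s
For an in-line slider-crank, x = r cosθ + √(L² − r² sin²θ), so v = −rω sinθ·[1 + r cosθ/√(L² − r² sin²θ)].
With r = 0.0417 m, L = 0.2012 m, θ = 56.5°: √(L² − r² sin²θ) = 0.19817 m.
v = −0.0417·79.38·0.83389·[1 + 0.0417·0.55194/0.19817] = -3.0808 m/s.
|v| = 3.0808 m/s = 3080.8 mm/s.

3080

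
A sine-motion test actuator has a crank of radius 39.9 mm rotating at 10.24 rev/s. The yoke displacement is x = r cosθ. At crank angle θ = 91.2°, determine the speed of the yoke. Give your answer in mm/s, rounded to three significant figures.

2570

ω = 64.34 rad/s (from 10.24 rev/s).
x = r cosθ ⇒ ẋ = −rω sinθ.
|v| = rω|sinθ| = 0.0399·64.34·|sin 91.2°| = 2.5666 m/s = 2566.6 mm/s.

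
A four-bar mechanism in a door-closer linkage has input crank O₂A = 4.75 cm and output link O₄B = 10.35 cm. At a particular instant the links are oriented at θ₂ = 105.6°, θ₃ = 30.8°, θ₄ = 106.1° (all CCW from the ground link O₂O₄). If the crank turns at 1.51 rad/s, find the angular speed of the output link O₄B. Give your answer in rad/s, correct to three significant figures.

ω₂ = 1.51 rad/s
Differentiating the loop-closure r₂e^{iθ₂}+r₃e^{iθ₃}=r₁+r₄e^{iθ₄} gives r₂ω₂e^{iθ₂}+r₃ω₃e^{iθ₃}=r₄ω₄e^{iθ₄}.
Eliminating the other unknown: ω₄ = r₂ω₂ sin(θ₂−θ₃) / [r₄ sin(θ₄−θ₃)].
Numerator sine = +0.96502; denominator sine = +0.96727.
Result = 0.0475·1.51·(+0.96502) / (0.1035·(+0.96727)) = +0.69138 rad/s; magnitude 0.69138 rad/s.

0.691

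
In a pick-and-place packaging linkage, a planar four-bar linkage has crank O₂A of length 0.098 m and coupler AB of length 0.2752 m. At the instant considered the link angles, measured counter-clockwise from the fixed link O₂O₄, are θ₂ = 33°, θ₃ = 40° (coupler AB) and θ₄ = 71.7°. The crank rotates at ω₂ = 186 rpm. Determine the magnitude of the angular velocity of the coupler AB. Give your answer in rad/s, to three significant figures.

8.25

ω₂ = 19.48 rad/s (from 186 rpm).
Differentiating the loop-closure r₂e^{iθ₂}+r₃e^{iθ₃}=r₁+r₄e^{iθ₄} gives r₂ω₂e^{iθ₂}+r₃ω₃e^{iθ₃}=r₄ω₄e^{iθ₄}.
Eliminating the other unknown: ω₃ = r₂ω₂ sin(θ₄−θ₂) / [r₃ sin(θ₃−θ₄)].
Numerator sine = +0.62524; denominator sine = -0.52547.
Result = 0.098·19.48·(+0.62524) / (0.2752·(-0.52547)) = -8.2531 rad/s; magnitude 8.2531 rad/s.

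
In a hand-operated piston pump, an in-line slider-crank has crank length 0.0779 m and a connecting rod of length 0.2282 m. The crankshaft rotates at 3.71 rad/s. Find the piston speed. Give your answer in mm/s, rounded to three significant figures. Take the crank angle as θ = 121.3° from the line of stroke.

201

ω = 3.71 rad/s
For an in-line slider-crank, x = r cosθ + √(L² − r² sin²θ), so v = −rω sinθ·[1 + r cosθ/√(L² − r² sin²θ)].
With r = 0.0779 m, L = 0.2282 m, θ = 121.3°: √(L² − r² sin²θ) = 0.21828 m.
v = −0.0779·3.71·0.85446·[1 + 0.0779·-0.51952/0.21828] = -0.20116 m/s.
|v| = 0.20116 m/s = 201.16 mm/s.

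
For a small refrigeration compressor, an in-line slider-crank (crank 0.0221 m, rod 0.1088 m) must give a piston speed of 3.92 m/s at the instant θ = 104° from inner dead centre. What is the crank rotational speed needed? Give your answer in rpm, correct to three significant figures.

For an in-line slider-crank, |v_piston| = rω|sinθ|·[1 + r cosθ/√(L² − r² sin²θ)].
With r = 0.0221 m, L = 0.1088 m, θ = 104°: the bracketed kinematic factor |dx/dθ| = 0.020369 m.
ω = v/|dx/dθ| = 3.92/0.020369 = 192.45 rad/s.
N = 60ω/(2π) = 1837.8 rpm.

1840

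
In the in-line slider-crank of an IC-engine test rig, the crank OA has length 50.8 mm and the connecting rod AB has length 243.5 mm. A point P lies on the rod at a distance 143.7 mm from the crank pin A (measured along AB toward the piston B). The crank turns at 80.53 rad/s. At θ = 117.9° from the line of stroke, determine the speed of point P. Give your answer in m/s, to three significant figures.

3.49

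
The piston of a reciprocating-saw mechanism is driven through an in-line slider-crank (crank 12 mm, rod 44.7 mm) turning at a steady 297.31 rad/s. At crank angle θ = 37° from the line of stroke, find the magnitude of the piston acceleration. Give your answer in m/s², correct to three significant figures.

ω = 297.3 rad/s
x(θ) = r cosθ + √(L² − r² sin²θ); with ω constant, a = ω²·d²x/dθ².
d²x/dθ² = −r cosθ − r²(cos2θ)/√u − r⁴ sin²2θ/(4u^{3/2}),  u = L² − r² sin²θ = 0.00194594 m².
Substituting r = 0.012 m, L = 0.0447 m, θ = 37°: d²x/dθ² = -0.010539 m.
a = ω²·d²x/dθ² = (297.3)²·(-0.010539) = -931.59 m/s²;  |a| = 931.59 m/s².

932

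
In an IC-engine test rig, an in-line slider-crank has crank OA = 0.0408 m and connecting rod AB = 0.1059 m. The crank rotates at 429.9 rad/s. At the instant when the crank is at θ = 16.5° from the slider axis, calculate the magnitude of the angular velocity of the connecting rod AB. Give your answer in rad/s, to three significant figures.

160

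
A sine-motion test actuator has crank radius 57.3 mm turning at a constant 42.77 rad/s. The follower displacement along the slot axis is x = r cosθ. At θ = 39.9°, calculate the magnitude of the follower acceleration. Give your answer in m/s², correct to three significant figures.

80.4

ω = 42.77 rad/s
x = r cosθ ⇒ ẍ = −rω² cosθ (ω constant).
|a| = rω²|cosθ| = 0.0573·(42.77)²·|cos 39.9°| = 80.412 m/s².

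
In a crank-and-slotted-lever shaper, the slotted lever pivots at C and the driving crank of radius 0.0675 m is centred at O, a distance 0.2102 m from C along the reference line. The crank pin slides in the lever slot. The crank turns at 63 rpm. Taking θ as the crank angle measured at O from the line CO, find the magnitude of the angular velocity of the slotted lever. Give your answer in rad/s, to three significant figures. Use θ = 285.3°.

ω = 6.597 rad/s (from 63 rpm).
Crank pin A relative to C: A = (d + r cosθ, r sinθ); lever angle φ = atan2(r sinθ, d + r cosθ).
Differentiating tanφ: φ̇ = rω(d cosθ + r)/(d² + r² + 2dr cosθ).
d² + r² + 2dr cosθ = |CA|² = 0.0562282 m²;  d cosθ + r = +0.12297 m.
|ω_lever| = |0.0675·6.597·+0.12297| / 0.0562282 = 0.97388 rad/s.

0.974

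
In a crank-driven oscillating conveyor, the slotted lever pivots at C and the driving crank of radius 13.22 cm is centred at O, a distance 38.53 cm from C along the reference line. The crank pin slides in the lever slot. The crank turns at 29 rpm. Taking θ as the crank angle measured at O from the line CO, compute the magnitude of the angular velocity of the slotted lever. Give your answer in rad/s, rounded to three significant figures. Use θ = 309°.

ω = 3.037 rad/s (from 29 rpm).
Crank pin A relative to C: A = (d + r cosθ, r sinθ); lever angle φ = atan2(r sinθ, d + r cosθ).
Differentiating tanφ: φ̇ = rω(d cosθ + r)/(d² + r² + 2dr cosθ).
d² + r² + 2dr cosθ = |CA|² = 0.230044 m²;  d cosθ + r = +0.37468 m.
|ω_lever| = |0.1322·3.037·+0.37468| / 0.230044 = 0.65389 rad/s.

0.654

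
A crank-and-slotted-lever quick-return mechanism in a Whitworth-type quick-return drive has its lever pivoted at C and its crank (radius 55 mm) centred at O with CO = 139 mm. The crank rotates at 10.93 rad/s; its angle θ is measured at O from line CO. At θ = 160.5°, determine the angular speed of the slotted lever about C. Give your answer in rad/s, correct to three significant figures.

5.76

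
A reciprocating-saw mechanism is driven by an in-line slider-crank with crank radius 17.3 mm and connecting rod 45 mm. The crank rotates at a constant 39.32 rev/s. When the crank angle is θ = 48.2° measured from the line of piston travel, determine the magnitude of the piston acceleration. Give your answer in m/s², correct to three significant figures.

673

ω = 2π·39.3 = 247.1 rad/s
x(θ) = r cosθ + √(L² − r² sin²θ); with ω constant, a = ω²·d²x/dθ².
d²x/dθ² = −r cosθ − r²(cos2θ)/√u − r⁴ sin²2θ/(4u^{3/2}),  u = L² − r² sin²θ = 0.00185867 m².
Substituting r = 0.0173 m, L = 0.045 m, θ = 48.2°: d²x/dθ² = -0.011033 m.
a = ω²·d²x/dθ² = (247.1)²·(-0.011033) = -673.42 m/s²;  |a| = 673.42 m/s².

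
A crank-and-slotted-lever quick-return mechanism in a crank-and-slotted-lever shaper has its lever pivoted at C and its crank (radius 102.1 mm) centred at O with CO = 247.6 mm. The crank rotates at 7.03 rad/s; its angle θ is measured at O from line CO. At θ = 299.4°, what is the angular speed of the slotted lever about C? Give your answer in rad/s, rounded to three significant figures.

1.66

ω = 7.03 rad/s
Crank pin A relative to C: A = (d + r cosθ, r sinθ); lever angle φ = atan2(r sinθ, d + r cosθ).
Differentiating tanφ: φ̇ = rω(d cosθ + r)/(d² + r² + 2dr cosθ).
d² + r² + 2dr cosθ = |CA|² = 0.0965502 m²;  d cosθ + r = +0.22365 m.
|ω_lever| = |0.1021·7.03·+0.22365| / 0.0965502 = 1.6626 rad/s.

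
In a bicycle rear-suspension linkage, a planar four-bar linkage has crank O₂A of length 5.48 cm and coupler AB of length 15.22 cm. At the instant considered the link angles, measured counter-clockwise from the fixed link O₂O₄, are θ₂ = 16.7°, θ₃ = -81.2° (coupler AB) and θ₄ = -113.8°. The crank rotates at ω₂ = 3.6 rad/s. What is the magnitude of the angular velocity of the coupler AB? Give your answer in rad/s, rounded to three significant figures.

1.83

ω₂ = 3.6 rad/s
Differentiating the loop-closure r₂e^{iθ₂}+r₃e^{iθ₃}=r₁+r₄e^{iθ₄} gives r₂ω₂e^{iθ₂}+r₃ω₃e^{iθ₃}=r₄ω₄e^{iθ₄}.
Eliminating the other unknown: ω₃ = r₂ω₂ sin(θ₄−θ₂) / [r₃ sin(θ₃−θ₄)].
Numerator sine = -0.76041; denominator sine = +0.53877.
Result = 0.0548·3.6·(-0.76041) / (0.1522·(+0.53877)) = -1.8294 rad/s; magnitude 1.8294 rad/s.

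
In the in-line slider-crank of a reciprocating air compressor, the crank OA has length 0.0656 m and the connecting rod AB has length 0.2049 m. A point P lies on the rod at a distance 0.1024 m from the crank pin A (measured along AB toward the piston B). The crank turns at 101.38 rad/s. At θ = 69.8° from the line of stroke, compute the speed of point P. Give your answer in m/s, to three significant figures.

6.70

ω = 101.4 rad/s.  Crank-pin speed |V_A| = rω = 6.6505 m/s, perpendicular to OA.
Rod angle: sinφ = −(r/L) sinθ ⇒ φ = -17.485°; ω_rod = −rω cosθ/√(L²−r²sin²θ) = -11.75 rad/s.
V_P = V_A + ω_rod × AP, with AP = 0.1024 m along the rod.
Components: V_Px = −rω sinθ − a·ω_rod·sinφ = -6.603 m/s;  V_Py = rω cosθ + a·ω_rod·cosφ = +1.1488 m/s.
|V_P| = √(V_Px² + V_Py²) = 6.7022 m/s.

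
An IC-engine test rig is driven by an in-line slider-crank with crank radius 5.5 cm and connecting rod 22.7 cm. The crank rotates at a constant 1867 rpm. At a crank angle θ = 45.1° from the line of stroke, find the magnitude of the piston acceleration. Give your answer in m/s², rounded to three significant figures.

1490

ω = 2π·1867/60 = 195.5 rad/s
x(θ) = r cosθ + √(L² − r² sin²θ); with ω constant, a = ω²·d²x/dθ².
d²x/dθ² = −r cosθ − r²(cos2θ)/√u − r⁴ sin²2θ/(4u^{3/2}),  u = L² − r² sin²θ = 0.0500112 m².
Substituting r = 0.055 m, L = 0.227 m, θ = 45.1°: d²x/dθ² = -0.03898 m.
a = ω²·d²x/dθ² = (195.5)²·(-0.03898) = -1490 m/s²;  |a| = 1490 m/s².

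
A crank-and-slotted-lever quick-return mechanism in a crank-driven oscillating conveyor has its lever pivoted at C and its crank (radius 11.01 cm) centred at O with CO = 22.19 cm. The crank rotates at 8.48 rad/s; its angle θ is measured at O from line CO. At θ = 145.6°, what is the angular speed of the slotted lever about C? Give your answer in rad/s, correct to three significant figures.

3.24

ω = 8.48 rad/s
Crank pin A relative to C: A = (d + r cosθ, r sinθ); lever angle φ = atan2(r sinθ, d + r cosθ).
Differentiating tanφ: φ̇ = rω(d cosθ + r)/(d² + r² + 2dr cosθ).
d² + r² + 2dr cosθ = |CA|² = 0.0210446 m²;  d cosθ + r = -0.072993 m.
|ω_lever| = |0.1101·8.48·-0.072993| / 0.0210446 = 3.2383 rad/s.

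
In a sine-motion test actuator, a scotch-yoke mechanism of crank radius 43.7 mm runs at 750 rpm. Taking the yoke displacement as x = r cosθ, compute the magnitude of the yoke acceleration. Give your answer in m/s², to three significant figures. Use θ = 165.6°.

ω = 78.54 rad/s (from 750 rpm).
x = r cosθ ⇒ ẍ = −rω² cosθ (ω constant).
|a| = rω²|cosθ| = 0.0437·(78.54)²·|cos 165.6°| = 261.09 m/s².

261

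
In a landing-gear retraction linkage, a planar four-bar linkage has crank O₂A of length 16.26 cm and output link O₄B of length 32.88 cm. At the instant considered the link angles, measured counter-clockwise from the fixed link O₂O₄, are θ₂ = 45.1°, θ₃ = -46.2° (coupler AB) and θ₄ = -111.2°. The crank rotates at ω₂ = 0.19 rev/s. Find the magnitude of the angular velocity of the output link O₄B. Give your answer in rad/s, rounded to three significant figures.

0.651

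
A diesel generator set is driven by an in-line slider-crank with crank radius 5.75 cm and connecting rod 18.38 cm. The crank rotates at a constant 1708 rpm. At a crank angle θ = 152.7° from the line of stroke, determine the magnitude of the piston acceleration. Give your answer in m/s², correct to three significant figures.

1290

ω = 2π·1708/60 = 178.9 rad/s
x(θ) = r cosθ + √(L² − r² sin²θ); with ω constant, a = ω²·d²x/dθ².
d²x/dθ² = −r cosθ − r²(cos2θ)/√u − r⁴ sin²2θ/(4u^{3/2}),  u = L² − r² sin²θ = 0.0330869 m².
Substituting r = 0.0575 m, L = 0.1838 m, θ = 152.7°: d²x/dθ² = +0.040265 m.
a = ω²·d²x/dθ² = (178.9)²·(+0.040265) = +1288.1 m/s²;  |a| = 1288.1 m/s².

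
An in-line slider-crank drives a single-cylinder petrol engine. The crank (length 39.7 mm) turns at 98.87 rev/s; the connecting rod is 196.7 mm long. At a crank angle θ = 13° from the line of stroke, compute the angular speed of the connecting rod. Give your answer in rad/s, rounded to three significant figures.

ω = 621.2 rad/s (converted from 98.87 rev/s).
The rod makes angle φ with the slider axis where L sinφ = r sinθ; differentiating, L cosφ·φ̇ = r ω cosθ.
L cosφ = √(L² − r² sin²θ) = 0.1965 m.
|ω_rod| = r ω |cosθ| / √(L² − r² sin²θ) = 0.0397·621.2·0.97437/0.1965 = 122.29 rad/s.

122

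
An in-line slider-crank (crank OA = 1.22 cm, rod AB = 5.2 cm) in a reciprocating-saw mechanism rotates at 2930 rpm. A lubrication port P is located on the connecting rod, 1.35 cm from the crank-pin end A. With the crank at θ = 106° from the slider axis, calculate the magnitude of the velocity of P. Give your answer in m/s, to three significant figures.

3.62

ω = 306.8 rad/s.  Crank-pin speed |V_A| = rω = 3.7433 m/s, perpendicular to OA.
Rod angle: sinφ = −(r/L) sinθ ⇒ φ = -13.034°; ω_rod = −rω cosθ/√(L²−r²sin²θ) = +20.367 rad/s.
V_P = V_A + ω_rod × AP, with AP = 0.0135 m along the rod.
Components: V_Px = −rω sinθ − a·ω_rod·sinφ = -3.5363 m/s;  V_Py = rω cosθ + a·ω_rod·cosφ = -0.76393 m/s.
|V_P| = √(V_Px² + V_Py²) = 3.6179 m/s.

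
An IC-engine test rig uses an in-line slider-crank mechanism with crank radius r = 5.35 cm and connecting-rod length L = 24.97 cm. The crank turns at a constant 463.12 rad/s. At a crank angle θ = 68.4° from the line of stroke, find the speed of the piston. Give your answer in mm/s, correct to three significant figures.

24900

ω = 463.1 rad/s
For an in-line slider-crank, x = r cosθ + √(L² − r² sin²θ), so v = −rω sinθ·[1 + r cosθ/√(L² − r² sin²θ)].
With r = 0.0535 m, L = 0.2497 m, θ = 68.4°: √(L² − r² sin²θ) = 0.2447 m.
v = −0.0535·463.1·0.92978·[1 + 0.0535·0.36812/0.2447] = -24.891 m/s.
|v| = 24.891 m/s = 24891 mm/s.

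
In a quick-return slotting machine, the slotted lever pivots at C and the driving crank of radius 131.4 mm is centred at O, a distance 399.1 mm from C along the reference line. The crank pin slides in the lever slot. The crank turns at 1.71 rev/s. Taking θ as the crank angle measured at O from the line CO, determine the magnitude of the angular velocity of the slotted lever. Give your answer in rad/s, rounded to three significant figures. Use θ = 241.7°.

0.644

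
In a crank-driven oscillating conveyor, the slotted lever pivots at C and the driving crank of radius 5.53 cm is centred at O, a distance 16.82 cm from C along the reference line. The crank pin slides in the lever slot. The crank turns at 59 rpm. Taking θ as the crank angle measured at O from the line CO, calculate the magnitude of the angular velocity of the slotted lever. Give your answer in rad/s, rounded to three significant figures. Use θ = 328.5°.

1.44

ω = 6.178 rad/s (from 59 rpm).
Crank pin A relative to C: A = (d + r cosθ, r sinθ); lever angle φ = atan2(r sinθ, d + r cosθ).
Differentiating tanφ: φ̇ = rω(d cosθ + r)/(d² + r² + 2dr cosθ).
d² + r² + 2dr cosθ = |CA|² = 0.0472109 m²;  d cosθ + r = +0.19871 m.
|ω_lever| = |0.0553·6.178·+0.19871| / 0.0472109 = 1.4381 rad/s.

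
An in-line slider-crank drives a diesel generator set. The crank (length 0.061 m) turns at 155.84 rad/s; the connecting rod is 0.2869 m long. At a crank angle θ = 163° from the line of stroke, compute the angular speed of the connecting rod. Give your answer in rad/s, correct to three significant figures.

ω = 155.8 rad/s
The rod makes angle φ with the slider axis where L sinφ = r sinθ; differentiating, L cosφ·φ̇ = r ω cosθ.
L cosφ = √(L² − r² sin²θ) = 0.28635 m.
|ω_rod| = r ω |cosθ| / √(L² − r² sin²θ) = 0.061·155.8·0.95630/0.28635 = 31.748 rad/s.

31.7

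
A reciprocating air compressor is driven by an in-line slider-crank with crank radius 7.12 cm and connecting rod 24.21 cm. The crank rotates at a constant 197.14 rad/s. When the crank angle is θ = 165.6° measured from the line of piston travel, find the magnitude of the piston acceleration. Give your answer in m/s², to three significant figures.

1960

ω = 197.1 rad/s
x(θ) = r cosθ + √(L² − r² sin²θ); with ω constant, a = ω²·d²x/dθ².
d²x/dθ² = −r cosθ − r²(cos2θ)/√u − r⁴ sin²2θ/(4u^{3/2}),  u = L² − r² sin²θ = 0.0582989 m².
Substituting r = 0.0712 m, L = 0.2421 m, θ = 165.6°: d²x/dθ² = +0.050459 m.
a = ω²·d²x/dθ² = (197.1)²·(+0.050459) = +1961 m/s²;  |a| = 1961 m/s².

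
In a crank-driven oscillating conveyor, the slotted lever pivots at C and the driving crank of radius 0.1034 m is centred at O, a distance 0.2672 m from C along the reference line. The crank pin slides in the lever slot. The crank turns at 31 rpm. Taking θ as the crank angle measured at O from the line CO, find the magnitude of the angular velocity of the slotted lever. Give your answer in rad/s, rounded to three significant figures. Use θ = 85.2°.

ω = 3.246 rad/s (from 31 rpm).
Crank pin A relative to C: A = (d + r cosθ, r sinθ); lever angle φ = atan2(r sinθ, d + r cosθ).
Differentiating tanφ: φ̇ = rω(d cosθ + r)/(d² + r² + 2dr cosθ).
d² + r² + 2dr cosθ = |CA|² = 0.0867112 m²;  d cosθ + r = +0.12576 m.
|ω_lever| = |0.1034·3.246·+0.12576| / 0.0867112 = 0.48683 rad/s.

0.487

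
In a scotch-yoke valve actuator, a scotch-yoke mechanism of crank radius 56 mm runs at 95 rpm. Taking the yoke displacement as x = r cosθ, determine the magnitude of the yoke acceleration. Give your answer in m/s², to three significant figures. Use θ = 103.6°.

ω = 9.948 rad/s (from 95 rpm).
x = r cosθ ⇒ ẍ = −rω² cosθ (ω constant).
|a| = rω²|cosθ| = 0.056·(9.948)²·|cos 103.6°| = 1.3032 m/s².

1.30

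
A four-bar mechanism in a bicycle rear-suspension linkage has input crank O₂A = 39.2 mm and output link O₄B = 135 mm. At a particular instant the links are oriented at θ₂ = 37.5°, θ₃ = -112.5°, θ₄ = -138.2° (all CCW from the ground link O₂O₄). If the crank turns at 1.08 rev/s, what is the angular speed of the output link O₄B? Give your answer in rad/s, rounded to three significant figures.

2.27

ω₂ = 6.786 rad/s (from 1.08 rev/s).
Differentiating the loop-closure r₂e^{iθ₂}+r₃e^{iθ₃}=r₁+r₄e^{iθ₄} gives r₂ω₂e^{iθ₂}+r₃ω₃e^{iθ₃}=r₄ω₄e^{iθ₄}.
Eliminating the other unknown: ω₄ = r₂ω₂ sin(θ₂−θ₃) / [r₄ sin(θ₄−θ₃)].
Numerator sine = +0.50000; denominator sine = -0.43366.
Result = 0.0392·6.786·(+0.50000) / (0.135·(-0.43366)) = -2.2718 rad/s; magnitude 2.2718 rad/s.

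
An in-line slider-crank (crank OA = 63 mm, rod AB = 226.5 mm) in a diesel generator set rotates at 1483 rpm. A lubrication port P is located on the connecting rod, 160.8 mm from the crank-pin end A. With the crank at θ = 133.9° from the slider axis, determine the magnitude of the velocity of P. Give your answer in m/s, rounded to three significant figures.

6.38

ω = 155.3 rad/s.  Crank-pin speed |V_A| = rω = 9.7839 m/s, perpendicular to OA.
Rod angle: sinφ = −(r/L) sinθ ⇒ φ = -11.561°; ω_rod = −rω cosθ/√(L²−r²sin²θ) = +30.572 rad/s.
V_P = V_A + ω_rod × AP, with AP = 0.1608 m along the rod.
Components: V_Px = −rω sinθ − a·ω_rod·sinφ = -6.0645 m/s;  V_Py = rω cosθ + a·ω_rod·cosφ = -1.9679 m/s.
|V_P| = √(V_Px² + V_Py²) = 6.3758 m/s.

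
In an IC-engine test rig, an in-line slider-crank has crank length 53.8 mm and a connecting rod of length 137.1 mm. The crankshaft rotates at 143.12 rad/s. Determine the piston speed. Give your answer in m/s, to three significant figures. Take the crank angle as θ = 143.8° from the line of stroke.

ω = 143.1 rad/s
For an in-line slider-crank, x = r cosθ + √(L² − r² sin²θ), so v = −rω sinθ·[1 + r cosθ/√(L² − r² sin²θ)].
With r = 0.0538 m, L = 0.1371 m, θ = 143.8°: √(L² − r² sin²θ) = 0.13337 m.
v = −0.0538·143.1·0.59061·[1 + 0.0538·-0.80696/0.13337] = -3.0672 m/s.
|v| = 3.0672 m/s.

3.07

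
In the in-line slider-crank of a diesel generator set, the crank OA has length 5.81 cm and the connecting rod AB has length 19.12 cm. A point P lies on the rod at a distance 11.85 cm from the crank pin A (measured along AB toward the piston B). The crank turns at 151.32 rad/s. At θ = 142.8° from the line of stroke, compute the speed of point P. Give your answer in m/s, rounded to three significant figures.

ω = 151.3 rad/s.  Crank-pin speed |V_A| = rω = 8.7917 m/s, perpendicular to OA.
Rod angle: sinφ = −(r/L) sinθ ⇒ φ = -10.586°; ω_rod = −rω cosθ/√(L²−r²sin²θ) = +37.26 rad/s.
V_P = V_A + ω_rod × AP, with AP = 0.1185 m along the rod.
Components: V_Px = −rω sinθ − a·ω_rod·sinφ = -4.5043 m/s;  V_Py = rω cosθ + a·ω_rod·cosφ = -2.6627 m/s.
|V_P| = √(V_Px² + V_Py²) = 5.2324 m/s.

5.23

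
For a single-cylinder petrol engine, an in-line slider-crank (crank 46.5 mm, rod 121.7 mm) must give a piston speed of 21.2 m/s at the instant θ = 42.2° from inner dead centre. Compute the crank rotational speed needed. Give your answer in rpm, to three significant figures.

5010

For an in-line slider-crank, |v_piston| = rω|sinθ|·[1 + r cosθ/√(L² − r² sin²θ)].
With r = 0.0465 m, L = 0.1217 m, θ = 42.2°: the bracketed kinematic factor |dx/dθ| = 0.040383 m.
ω = v/|dx/dθ| = 21.2/0.040383 = 524.98 rad/s.
N = 60ω/(2π) = 5013.2 rpm.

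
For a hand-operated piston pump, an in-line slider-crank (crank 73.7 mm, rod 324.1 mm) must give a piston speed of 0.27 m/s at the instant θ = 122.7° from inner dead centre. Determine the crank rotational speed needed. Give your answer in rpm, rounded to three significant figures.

47.5

For an in-line slider-crank, |v_piston| = rω|sinθ|·[1 + r cosθ/√(L² − r² sin²θ)].
With r = 0.0737 m, L = 0.3241 m, θ = 122.7°: the bracketed kinematic factor |dx/dθ| = 0.054257 m.
ω = v/|dx/dθ| = 0.27/0.054257 = 4.9763 rad/s.
N = 60ω/(2π) = 47.52 rpm.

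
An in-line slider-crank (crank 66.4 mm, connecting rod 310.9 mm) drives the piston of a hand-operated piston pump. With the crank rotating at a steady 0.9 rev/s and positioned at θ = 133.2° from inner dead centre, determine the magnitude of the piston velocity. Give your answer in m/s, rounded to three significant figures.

ω = 2π·0.9 = 5.655 rad/s
For an in-line slider-crank, x = r cosθ + √(L² − r² sin²θ), so v = −rω sinθ·[1 + r cosθ/√(L² − r² sin²θ)].
With r = 0.0664 m, L = 0.3109 m, θ = 133.2°: √(L² − r² sin²θ) = 0.30711 m.
v = −0.0664·5.655·0.72897·[1 + 0.0664·-0.68455/0.30711] = -0.2332 m/s.
|v| = 0.2332 m/s.

0.233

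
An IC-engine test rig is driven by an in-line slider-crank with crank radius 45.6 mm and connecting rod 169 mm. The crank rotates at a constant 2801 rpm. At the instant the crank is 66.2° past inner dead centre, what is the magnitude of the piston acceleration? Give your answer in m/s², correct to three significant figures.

ω = 2π·2801/60 = 293.3 rad/s
x(θ) = r cosθ + √(L² − r² sin²θ); with ω constant, a = ω²·d²x/dθ².
d²x/dθ² = −r cosθ − r²(cos2θ)/√u − r⁴ sin²2θ/(4u^{3/2}),  u = L² − r² sin²θ = 0.0268203 m².
Substituting r = 0.0456 m, L = 0.169 m, θ = 66.2°: d²x/dθ² = -0.0099743 m.
a = ω²·d²x/dθ² = (293.3)²·(-0.0099743) = -858.16 m/s²;  |a| = 858.16 m/s².

858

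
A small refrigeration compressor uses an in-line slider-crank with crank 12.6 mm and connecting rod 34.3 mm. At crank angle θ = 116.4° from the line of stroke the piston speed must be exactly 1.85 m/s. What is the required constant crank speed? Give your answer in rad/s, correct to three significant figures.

198

For an in-line slider-crank, |v_piston| = rω|sinθ|·[1 + r cosθ/√(L² − r² sin²θ)].
With r = 0.0126 m, L = 0.0343 m, θ = 116.4°: the bracketed kinematic factor |dx/dθ| = 0.0093339 m.
ω = v/|dx/dθ| = 1.85/0.0093339 = 198.2 rad/s.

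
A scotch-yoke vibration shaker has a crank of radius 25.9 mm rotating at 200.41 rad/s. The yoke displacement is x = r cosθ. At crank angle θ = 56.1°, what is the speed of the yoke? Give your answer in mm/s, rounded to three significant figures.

4310

ω = 200.4 rad/s
x = r cosθ ⇒ ẋ = −rω sinθ.
|v| = rω|sinθ| = 0.0259·200.4·|sin 56.1°| = 4.3083 m/s = 4308.3 mm/s.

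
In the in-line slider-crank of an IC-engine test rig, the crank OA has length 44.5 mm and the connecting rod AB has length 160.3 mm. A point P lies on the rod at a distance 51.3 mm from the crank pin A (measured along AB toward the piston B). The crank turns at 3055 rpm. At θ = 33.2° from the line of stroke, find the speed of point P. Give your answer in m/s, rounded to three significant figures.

ω = 319.9 rad/s.  Crank-pin speed |V_A| = rω = 14.236 m/s, perpendicular to OA.
Rod angle: sinφ = −(r/L) sinθ ⇒ φ = -8.743°; ω_rod = −rω cosθ/√(L²−r²sin²θ) = -75.188 rad/s.
V_P = V_A + ω_rod × AP, with AP = 0.0513 m along the rod.
Components: V_Px = −rω sinθ − a·ω_rod·sinφ = -8.3816 m/s;  V_Py = rω cosθ + a·ω_rod·cosφ = +8.1002 m/s.
|V_P| = √(V_Px² + V_Py²) = 11.656 m/s.

11.7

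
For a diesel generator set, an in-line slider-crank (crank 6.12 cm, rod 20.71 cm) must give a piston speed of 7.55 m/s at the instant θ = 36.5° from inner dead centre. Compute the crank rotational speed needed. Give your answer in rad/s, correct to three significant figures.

For an in-line slider-crank, |v_piston| = rω|sinθ|·[1 + r cosθ/√(L² − r² sin²θ)].
With r = 0.0612 m, L = 0.2071 m, θ = 36.5°: the bracketed kinematic factor |dx/dθ| = 0.045187 m.
ω = v/|dx/dθ| = 7.55/0.045187 = 167.08 rad/s.

167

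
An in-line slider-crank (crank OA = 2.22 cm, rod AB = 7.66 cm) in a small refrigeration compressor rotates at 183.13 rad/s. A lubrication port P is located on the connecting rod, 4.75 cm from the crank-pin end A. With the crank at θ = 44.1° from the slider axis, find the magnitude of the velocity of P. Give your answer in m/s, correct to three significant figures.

3.39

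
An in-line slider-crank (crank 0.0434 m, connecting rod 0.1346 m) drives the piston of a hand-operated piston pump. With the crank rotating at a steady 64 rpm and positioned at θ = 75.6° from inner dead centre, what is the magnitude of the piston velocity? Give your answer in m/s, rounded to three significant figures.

ω = 2π·64/60 = 6.702 rad/s
For an in-line slider-crank, x = r cosθ + √(L² − r² sin²θ), so v = −rω sinθ·[1 + r cosθ/√(L² − r² sin²θ)].
With r = 0.0434 m, L = 0.1346 m, θ = 75.6°: √(L² − r² sin²θ) = 0.12787 m.
v = −0.0434·6.702·0.96858·[1 + 0.0434·0.24869/0.12787] = -0.30551 m/s.
|v| = 0.30551 m/s.

0.306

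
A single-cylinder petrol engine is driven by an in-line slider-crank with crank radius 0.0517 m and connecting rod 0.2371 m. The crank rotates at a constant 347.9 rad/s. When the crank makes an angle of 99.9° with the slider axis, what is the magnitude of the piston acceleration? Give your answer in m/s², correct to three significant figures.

ω = 347.9 rad/s
x(θ) = r cosθ + √(L² − r² sin²θ); with ω constant, a = ω²·d²x/dθ².
d²x/dθ² = −r cosθ − r²(cos2θ)/√u − r⁴ sin²2θ/(4u^{3/2}),  u = L² − r² sin²θ = 0.0536225 m².
Substituting r = 0.0517 m, L = 0.2371 m, θ = 99.9°: d²x/dθ² = +0.019733 m.
a = ω²·d²x/dθ² = (347.9)²·(+0.019733) = +2388.3 m/s²;  |a| = 2388.3 m/s².

2390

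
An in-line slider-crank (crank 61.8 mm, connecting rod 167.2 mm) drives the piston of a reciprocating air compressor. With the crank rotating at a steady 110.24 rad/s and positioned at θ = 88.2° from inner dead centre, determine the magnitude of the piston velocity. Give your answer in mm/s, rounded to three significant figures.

ω = 110.2 rad/s
For an in-line slider-crank, x = r cosθ + √(L² − r² sin²θ), so v = −rω sinθ·[1 + r cosθ/√(L² − r² sin²θ)].
With r = 0.0618 m, L = 0.1672 m, θ = 88.2°: √(L² − r² sin²θ) = 0.15537 m.
v = −0.0618·110.2·0.99951·[1 + 0.0618·0.03141/0.15537] = -6.8945 m/s.
|v| = 6.8945 m/s = 6894.5 mm/s.

6890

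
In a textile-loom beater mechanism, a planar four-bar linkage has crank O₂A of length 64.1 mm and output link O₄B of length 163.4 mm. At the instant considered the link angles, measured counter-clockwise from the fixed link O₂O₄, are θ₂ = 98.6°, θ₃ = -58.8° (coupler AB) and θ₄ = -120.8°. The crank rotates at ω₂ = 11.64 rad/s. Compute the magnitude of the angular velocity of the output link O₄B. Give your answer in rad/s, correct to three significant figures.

ω₂ = 11.64 rad/s
Differentiating the loop-closure r₂e^{iθ₂}+r₃e^{iθ₃}=r₁+r₄e^{iθ₄} gives r₂ω₂e^{iθ₂}+r₃ω₃e^{iθ₃}=r₄ω₄e^{iθ₄}.
Eliminating the other unknown: ω₄ = r₂ω₂ sin(θ₂−θ₃) / [r₄ sin(θ₄−θ₃)].
Numerator sine = +0.38430; denominator sine = -0.88295.
Result = 0.0641·11.64·(+0.38430) / (0.1634·(-0.88295)) = -1.9874 rad/s; magnitude 1.9874 rad/s.

1.99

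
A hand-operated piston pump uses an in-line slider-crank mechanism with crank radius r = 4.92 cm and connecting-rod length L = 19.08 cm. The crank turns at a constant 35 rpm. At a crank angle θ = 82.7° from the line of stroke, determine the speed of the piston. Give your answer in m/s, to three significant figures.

0.185

ω = 2π·35/60 = 3.665 rad/s
For an in-line slider-crank, x = r cosθ + √(L² − r² sin²θ), so v = −rω sinθ·[1 + r cosθ/√(L² − r² sin²θ)].
With r = 0.0492 m, L = 0.1908 m, θ = 82.7°: √(L² − r² sin²θ) = 0.18445 m.
v = −0.0492·3.665·0.99189·[1 + 0.0492·0.12706/0.18445] = -0.18493 m/s.
|v| = 0.18493 m/s.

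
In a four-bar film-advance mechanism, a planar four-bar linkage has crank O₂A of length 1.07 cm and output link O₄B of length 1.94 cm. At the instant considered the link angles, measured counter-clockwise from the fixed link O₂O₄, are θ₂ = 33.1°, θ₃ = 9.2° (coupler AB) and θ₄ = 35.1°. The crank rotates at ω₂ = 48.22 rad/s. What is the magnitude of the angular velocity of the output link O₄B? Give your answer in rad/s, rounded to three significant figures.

24.7

ω₂ = 48.22 rad/s
Differentiating the loop-closure r₂e^{iθ₂}+r₃e^{iθ₃}=r₁+r₄e^{iθ₄} gives r₂ω₂e^{iθ₂}+r₃ω₃e^{iθ₃}=r₄ω₄e^{iθ₄}.
Eliminating the other unknown: ω₄ = r₂ω₂ sin(θ₂−θ₃) / [r₄ sin(θ₄−θ₃)].
Numerator sine = +0.40514; denominator sine = +0.43680.
Result = 0.0107·48.22·(+0.40514) / (0.0194·(+0.43680)) = +24.668 rad/s; magnitude 24.668 rad/s.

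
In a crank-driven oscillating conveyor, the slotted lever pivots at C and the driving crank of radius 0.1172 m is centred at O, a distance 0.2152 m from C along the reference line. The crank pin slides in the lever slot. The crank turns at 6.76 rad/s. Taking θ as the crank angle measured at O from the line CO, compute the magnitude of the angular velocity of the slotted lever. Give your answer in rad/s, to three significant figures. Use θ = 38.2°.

ω = 6.76 rad/s
Crank pin A relative to C: A = (d + r cosθ, r sinθ); lever angle φ = atan2(r sinθ, d + r cosθ).
Differentiating tanφ: φ̇ = rω(d cosθ + r)/(d² + r² + 2dr cosθ).
d² + r² + 2dr cosθ = |CA|² = 0.0996878 m²;  d cosθ + r = +0.28632 m.
|ω_lever| = |0.1172·6.76·+0.28632| / 0.0996878 = 2.2755 rad/s.

2.28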